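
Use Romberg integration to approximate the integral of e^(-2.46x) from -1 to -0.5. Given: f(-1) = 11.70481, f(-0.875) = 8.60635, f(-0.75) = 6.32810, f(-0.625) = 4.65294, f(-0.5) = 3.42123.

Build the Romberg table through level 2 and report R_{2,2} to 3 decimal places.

R_{0,0} (trapezoid, 1 panel, h=0.5000): 3.78151
R_{1,0} (trapezoid, 2 panels, h=0.2500): 3.47278
R_{2,0} (trapezoid, 4 panels, h=0.1250): 3.39380
R_{1,1} = 3.47278 + (3.47278 − 3.78151)/3 = 3.36987
R_{2,1} = 3.39380 + (3.39380 − 3.47278)/3 = 3.36747
R_{2,2} = 3.36747 + (3.36747 − 3.36987)/15 = 3.36731

3.367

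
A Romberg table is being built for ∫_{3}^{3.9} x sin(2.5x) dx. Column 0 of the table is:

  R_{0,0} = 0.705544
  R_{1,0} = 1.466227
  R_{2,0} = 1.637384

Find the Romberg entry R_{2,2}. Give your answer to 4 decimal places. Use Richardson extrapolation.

Richardson extrapolation on the trapezoidal column (denominator 4−1=3):
R_{1,1} = 1.466227 + (1.466227 − 0.705544)/3 = 1.719788
R_{2,1} = (4·1.637384 − 1.466227) / 3 = 1.694436
R_{2,2} = (16·1.694436 − 1.719788) / 15 = 1.692746

1.6927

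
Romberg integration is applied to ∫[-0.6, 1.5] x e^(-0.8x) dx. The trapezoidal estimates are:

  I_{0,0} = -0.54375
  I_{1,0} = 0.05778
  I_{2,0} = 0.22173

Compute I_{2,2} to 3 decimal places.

I_{1,1} = (4·0.05778 − (-0.54375)) / 3 = 0.25829
I_{2,1} = 0.22173 + (0.22173 − 0.05778)/3 = 0.27638
I_{2,2} = (16·0.27638 − 0.25829) / 15 = 0.27759
(Column j=1 coincides with Simpson's rule on the same nodes.)

0.278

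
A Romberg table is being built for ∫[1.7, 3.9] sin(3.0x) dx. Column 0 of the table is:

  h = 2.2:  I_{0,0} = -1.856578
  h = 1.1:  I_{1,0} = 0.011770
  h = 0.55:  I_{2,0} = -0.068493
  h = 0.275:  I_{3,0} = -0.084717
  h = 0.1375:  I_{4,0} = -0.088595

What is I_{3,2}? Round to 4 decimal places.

Richardson extrapolation on the trapezoidal column (denominator 4−1=3):
I_{2,1} = (4·(-0.068493) − 0.011770) / 3 = -0.095247
I_{3,1} = -0.084717 + (-0.084717 − (-0.068493))/3 = -0.090125
I_{3,2} = (16·(-0.090125) − (-0.095247)) / 15 = -0.089784

-0.0898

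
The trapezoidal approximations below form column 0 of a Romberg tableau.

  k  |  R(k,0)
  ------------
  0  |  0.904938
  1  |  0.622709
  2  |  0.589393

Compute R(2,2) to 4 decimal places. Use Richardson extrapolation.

0.5816

R(1,1) = 0.622709 + (0.622709 − 0.904938)/3 = 0.528633
R(2,1) = (4·0.589393 − 0.622709) / 3 = 0.578288
R(2,2) = (16·0.578288 − 0.528633) / 15 = 0.581598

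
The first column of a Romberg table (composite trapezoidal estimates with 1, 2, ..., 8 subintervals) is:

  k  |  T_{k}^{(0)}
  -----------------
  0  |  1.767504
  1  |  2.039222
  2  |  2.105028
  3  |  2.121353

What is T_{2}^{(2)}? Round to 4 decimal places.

2.1268

Richardson extrapolation on the trapezoidal column (denominator 4−1=3):
T_{1}^{(1)} = 2.039222 + (2.039222 − 1.767504)/3 = 2.129795
T_{2}^{(1)} = 2.105028 + (2.105028 − 2.039222)/3 = 2.126963
T_{2}^{(2)} = (16·2.126963 − 2.129795) / 15 = 2.126774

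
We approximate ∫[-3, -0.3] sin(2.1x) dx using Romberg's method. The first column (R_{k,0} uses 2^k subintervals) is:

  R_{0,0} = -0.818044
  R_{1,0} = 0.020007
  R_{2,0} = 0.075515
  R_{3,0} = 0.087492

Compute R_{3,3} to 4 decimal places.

Richardson extrapolation on the trapezoidal column (denominator 4−1=3):
R_{1,1} = 0.020007 + (0.020007 − (-0.818044))/3 = 0.299357
R_{2,1} = (4·0.075515 − 0.020007) / 3 = 0.094018
R_{3,1} = (4·0.087492 − 0.075515) / 3 = 0.091484
R_{2,2} = 0.094018 + (0.094018 − 0.299357)/15 = 0.080329
R_{3,2} = 0.091484 + (0.091484 − 0.094018)/15 = 0.091315
R_{3,3} = (64·0.091315 − 0.080329) / 63 = 0.091489

0.0915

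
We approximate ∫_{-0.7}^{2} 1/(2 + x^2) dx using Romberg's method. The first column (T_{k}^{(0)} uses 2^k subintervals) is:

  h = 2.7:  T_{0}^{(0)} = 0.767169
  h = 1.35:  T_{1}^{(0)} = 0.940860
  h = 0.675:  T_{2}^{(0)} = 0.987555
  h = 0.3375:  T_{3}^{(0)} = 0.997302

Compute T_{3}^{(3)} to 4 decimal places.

Richardson extrapolation on the trapezoidal column (denominator 4−1=3):
T_{1}^{(1)} = 0.940860 + (0.940860 − 0.767169)/3 = 0.998757
T_{2}^{(1)} = 0.987555 + (0.987555 − 0.940860)/3 = 1.003120
T_{3}^{(1)} = (4·0.997302 − 0.987555) / 3 = 1.000551
T_{2}^{(2)} = (16·1.003120 − 0.998757) / 15 = 1.003411
T_{3}^{(2)} = 1.000551 + (1.000551 − 1.003120)/15 = 1.000380
T_{3}^{(3)} = 1.000380 + (1.000380 − 1.003411)/63 = 1.000332
(Column j=1 coincides with Simpson's rule on the same nodes.)

1.0003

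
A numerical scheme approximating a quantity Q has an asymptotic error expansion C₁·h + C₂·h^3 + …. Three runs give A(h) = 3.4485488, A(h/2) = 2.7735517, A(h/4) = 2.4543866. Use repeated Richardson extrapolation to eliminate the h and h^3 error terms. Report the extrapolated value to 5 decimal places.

2.14046

First eliminate the h term (factor 2^1 = 2):
  B₁ = (2·2.7735517 − 3.4485488)/1 = 2.0985546
  B₂ = (2·2.4543866 − 2.7735517)/1 = 2.1352215
Then eliminate the h^3 term (factor 2^3 = 8):
  (8·2.1352215 − 2.0985546)/7 = 2.1404596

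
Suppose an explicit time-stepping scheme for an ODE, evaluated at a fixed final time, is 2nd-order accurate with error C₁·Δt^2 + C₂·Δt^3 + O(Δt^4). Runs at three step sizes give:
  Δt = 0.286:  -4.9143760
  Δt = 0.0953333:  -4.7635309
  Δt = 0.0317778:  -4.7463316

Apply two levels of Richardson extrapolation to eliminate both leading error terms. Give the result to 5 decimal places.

First eliminate the Δt^2 term (factor 3^2 = 9):
  B₁ = (9·(-4.7635309) − (-4.9143760))/8 = -4.7446753
  B₂ = (9·(-4.7463316) − (-4.7635309))/8 = -4.7441817
Then eliminate the Δt^3 term (factor 3^3 = 27):
  (27·(-4.7441817) − (-4.7446753))/26 = -4.7441627

-4.74416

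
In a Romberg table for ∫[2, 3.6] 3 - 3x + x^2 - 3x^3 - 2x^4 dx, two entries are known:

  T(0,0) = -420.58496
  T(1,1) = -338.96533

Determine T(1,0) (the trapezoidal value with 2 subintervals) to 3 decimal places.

From T(1,1) = (4·T(1,0) − T(0,0))/3, solve for T(1,0):
4·T(1,0) = 3·(-338.96533) + (-420.58496) = -1437.48095
T(1,0) = -359.37024

-359.370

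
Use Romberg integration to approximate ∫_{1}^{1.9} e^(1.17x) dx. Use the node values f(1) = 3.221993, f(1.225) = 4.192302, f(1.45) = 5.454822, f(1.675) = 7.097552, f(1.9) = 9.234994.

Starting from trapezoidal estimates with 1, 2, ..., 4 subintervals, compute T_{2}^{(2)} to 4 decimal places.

5.1393

T_{0}^{(0)} (trapezoid, 1 panel, h=0.9000): 5.605644
T_{1}^{(0)} (trapezoid, 2 panels, h=0.4500): 5.257492
T_{2}^{(0)} (trapezoid, 4 panels, h=0.2250): 5.168963
T_{1}^{(1)} = 5.257492 + (5.257492 − 5.605644)/3 = 5.141441
T_{2}^{(1)} = 5.168963 + (5.168963 − 5.257492)/3 = 5.139453
T_{2}^{(2)} = 5.139453 + (5.139453 − 5.141441)/15 = 5.139320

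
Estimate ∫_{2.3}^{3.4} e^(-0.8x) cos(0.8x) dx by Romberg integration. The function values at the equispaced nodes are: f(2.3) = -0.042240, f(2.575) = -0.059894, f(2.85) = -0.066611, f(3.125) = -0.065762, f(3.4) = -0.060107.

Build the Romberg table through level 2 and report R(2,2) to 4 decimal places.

-0.0677

R(0,0) (trapezoid, 1 panel, h=1.1000): -0.056291
R(1,0) (trapezoid, 2 panels, h=0.5500): -0.064781
R(2,0) (trapezoid, 4 panels, h=0.2750): -0.066946
R(1,1) = -0.064781 + (-0.064781 − (-0.056291))/3 = -0.067611
R(2,1) = -0.066946 + (-0.066946 − (-0.064781))/3 = -0.067668
R(2,2) = -0.067668 + (-0.067668 − (-0.067611))/15 = -0.067672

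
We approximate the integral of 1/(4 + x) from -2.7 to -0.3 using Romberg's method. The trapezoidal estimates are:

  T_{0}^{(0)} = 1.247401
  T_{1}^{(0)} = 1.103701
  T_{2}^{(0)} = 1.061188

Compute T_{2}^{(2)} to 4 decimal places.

Richardson extrapolation on the trapezoidal column (denominator 4−1=3):
T_{1}^{(1)} = 1.103701 + (1.103701 − 1.247401)/3 = 1.055801
T_{2}^{(1)} = (4·1.061188 − 1.103701) / 3 = 1.047017
T_{2}^{(2)} = (16·1.047017 − 1.055801) / 15 = 1.046431

1.0464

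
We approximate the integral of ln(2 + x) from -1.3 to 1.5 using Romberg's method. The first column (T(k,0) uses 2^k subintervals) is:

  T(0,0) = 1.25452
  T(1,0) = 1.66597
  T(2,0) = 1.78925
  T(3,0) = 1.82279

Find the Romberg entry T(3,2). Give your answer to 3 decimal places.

Richardson extrapolation on the trapezoidal column (denominator 4−1=3):
T(2,1) = 1.78925 + (1.78925 − 1.66597)/3 = 1.83034
T(3,1) = (4·1.82279 − 1.78925) / 3 = 1.83397
T(3,2) = 1.83397 + (1.83397 − 1.83034)/15 = 1.83421

1.834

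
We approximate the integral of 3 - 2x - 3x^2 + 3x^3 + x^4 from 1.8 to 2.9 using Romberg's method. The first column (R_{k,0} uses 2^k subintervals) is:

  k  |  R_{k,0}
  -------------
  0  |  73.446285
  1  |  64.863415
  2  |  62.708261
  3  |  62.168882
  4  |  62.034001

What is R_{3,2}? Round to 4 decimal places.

R_{2,1} = 62.708261 + (62.708261 − 64.863415)/3 = 61.989876
R_{3,1} = 62.168882 + (62.168882 − 62.708261)/3 = 61.989089
R_{3,2} = 61.989089 + (61.989089 − 61.989876)/15 = 61.989037

61.9890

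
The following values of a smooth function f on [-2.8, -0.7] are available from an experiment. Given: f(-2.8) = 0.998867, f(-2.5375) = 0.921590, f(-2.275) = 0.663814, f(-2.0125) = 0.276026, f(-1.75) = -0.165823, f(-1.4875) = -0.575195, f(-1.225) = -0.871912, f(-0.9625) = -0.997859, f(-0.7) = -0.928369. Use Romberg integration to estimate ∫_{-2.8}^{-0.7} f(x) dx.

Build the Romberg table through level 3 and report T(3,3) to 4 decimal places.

-0.1906

T(0,0) (trapezoid, 1 panel, h=2.1000): 0.074023
T(1,0) (trapezoid, 2 panels, h=1.0500): -0.137103
T(2,0) (trapezoid, 4 panels, h=0.5250): -0.177803
T(3,0) (trapezoid, 8 panels, h=0.2625): -0.187454
T(1,1) = -0.137103 + (-0.137103 − 0.074023)/3 = -0.207478
T(2,1) = -0.177803 + (-0.177803 − (-0.137103))/3 = -0.191370
T(3,1) = -0.187454 + (-0.187454 − (-0.177803))/3 = -0.190671
T(2,2) = -0.191370 + (-0.191370 − (-0.207478))/15 = -0.190296
T(3,2) = -0.190671 + (-0.190671 − (-0.191370))/15 = -0.190624
T(3,3) = -0.190624 + (-0.190624 − (-0.190296))/63 = -0.190629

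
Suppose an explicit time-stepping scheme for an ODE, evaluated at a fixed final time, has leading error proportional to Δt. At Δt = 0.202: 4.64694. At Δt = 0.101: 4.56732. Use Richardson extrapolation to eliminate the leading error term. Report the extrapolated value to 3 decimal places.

4.488

The leading error scales as Δt; refining by a factor of 2 reduces it by 2^1 = 2.
Extrapolated value = (2·A(Δt/2) − A(Δt)) / (2 − 1)
= (2·4.56732 − 4.64694) / 1
= 4.48770 / 1 = 4.48770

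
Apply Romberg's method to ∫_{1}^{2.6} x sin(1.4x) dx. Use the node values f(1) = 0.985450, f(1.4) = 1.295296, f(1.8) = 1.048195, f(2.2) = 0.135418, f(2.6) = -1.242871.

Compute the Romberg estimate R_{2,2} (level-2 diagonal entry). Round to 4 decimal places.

R_{0,0} (trapezoid, 1 panel, h=1.6000): -0.205937
R_{1,0} (trapezoid, 2 panels, h=0.8000): 0.735588
R_{2,0} (trapezoid, 4 panels, h=0.4000): 0.940079
R_{1,1} = 0.735588 + (0.735588 − (-0.205937))/3 = 1.049430
R_{2,1} = 0.940079 + (0.940079 − 0.735588)/3 = 1.008243
R_{2,2} = 1.008243 + (1.008243 − 1.049430)/15 = 1.005497

1.0055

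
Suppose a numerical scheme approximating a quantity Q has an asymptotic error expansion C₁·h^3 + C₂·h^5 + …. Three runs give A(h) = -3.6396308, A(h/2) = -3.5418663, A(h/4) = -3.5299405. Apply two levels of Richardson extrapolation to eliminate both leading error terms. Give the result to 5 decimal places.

First eliminate the h^3 term (factor 2^3 = 8):
  B₁ = (8·(-3.5418663) − (-3.6396308))/7 = -3.5278999
  B₂ = (8·(-3.5299405) − (-3.5418663))/7 = -3.5282368
Then eliminate the h^5 term (factor 2^5 = 32):
  (32·(-3.5282368) − (-3.5278999))/31 = -3.5282477

-3.52825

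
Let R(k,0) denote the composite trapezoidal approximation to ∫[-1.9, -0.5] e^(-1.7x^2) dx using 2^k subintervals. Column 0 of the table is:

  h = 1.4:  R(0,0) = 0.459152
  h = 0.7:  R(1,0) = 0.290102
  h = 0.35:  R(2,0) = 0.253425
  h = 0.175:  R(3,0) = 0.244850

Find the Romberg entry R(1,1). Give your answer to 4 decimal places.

Richardson extrapolation on the trapezoidal column (denominator 4−1=3):
R(1,1) = (4·0.290102 − 0.459152) / 3 = 0.233752

0.2338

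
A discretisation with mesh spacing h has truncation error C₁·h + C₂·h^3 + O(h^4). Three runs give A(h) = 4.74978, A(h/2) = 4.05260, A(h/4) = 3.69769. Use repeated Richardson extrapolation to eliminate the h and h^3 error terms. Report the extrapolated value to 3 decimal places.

First eliminate the h term (factor 2^1 = 2):
  B₁ = (2·4.05260 − 4.74978)/1 = 3.35542
  B₂ = (2·3.69769 − 4.05260)/1 = 3.34278
Then eliminate the h^3 term (factor 2^3 = 8):
  (8·3.34278 − 3.35542)/7 = 3.34097

3.341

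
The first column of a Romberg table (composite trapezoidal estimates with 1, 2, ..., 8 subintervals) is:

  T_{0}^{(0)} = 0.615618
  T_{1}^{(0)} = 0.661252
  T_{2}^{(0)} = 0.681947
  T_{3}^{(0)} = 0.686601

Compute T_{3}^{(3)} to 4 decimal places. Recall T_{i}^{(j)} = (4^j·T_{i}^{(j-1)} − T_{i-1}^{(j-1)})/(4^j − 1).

0.6881

Richardson extrapolation on the trapezoidal column (denominator 4−1=3):
T_{1}^{(1)} = 0.661252 + (0.661252 − 0.615618)/3 = 0.676463
T_{2}^{(1)} = (4·0.681947 − 0.661252) / 3 = 0.688845
T_{3}^{(1)} = 0.686601 + (0.686601 − 0.681947)/3 = 0.688152
T_{2}^{(2)} = (16·0.688845 − 0.676463) / 15 = 0.689670
T_{3}^{(2)} = 0.688152 + (0.688152 − 0.688845)/15 = 0.688106
T_{3}^{(3)} = (64·0.688106 − 0.689670) / 63 = 0.688081
(Column j=1 coincides with Simpson's rule on the same nodes.)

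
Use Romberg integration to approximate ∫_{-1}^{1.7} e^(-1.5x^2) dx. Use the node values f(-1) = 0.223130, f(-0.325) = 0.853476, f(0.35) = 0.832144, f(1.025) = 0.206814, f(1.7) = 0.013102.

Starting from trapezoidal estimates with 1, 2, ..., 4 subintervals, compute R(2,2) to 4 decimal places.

1.3671

R(0,0) (trapezoid, 1 panel, h=2.7000): 0.318913
R(1,0) (trapezoid, 2 panels, h=1.3500): 1.282851
R(2,0) (trapezoid, 4 panels, h=0.6750): 1.357121
R(1,1) = 1.282851 + (1.282851 − 0.318913)/3 = 1.604164
R(2,1) = 1.357121 + (1.357121 − 1.282851)/3 = 1.381878
R(2,2) = 1.381878 + (1.381878 − 1.604164)/15 = 1.367059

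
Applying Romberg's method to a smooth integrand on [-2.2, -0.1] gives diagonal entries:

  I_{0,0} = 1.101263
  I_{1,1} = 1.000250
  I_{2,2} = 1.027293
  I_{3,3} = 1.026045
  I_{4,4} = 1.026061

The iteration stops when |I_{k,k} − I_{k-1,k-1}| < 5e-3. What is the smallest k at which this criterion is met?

|I_{1,1} − I_{0,0}| = 0.101013 ≥ 5e-3
|I_{2,2} − I_{1,1}| = 0.027043 ≥ 5e-3
|I_{3,3} − I_{2,2}| = 0.001248 < 5e-3

k = 3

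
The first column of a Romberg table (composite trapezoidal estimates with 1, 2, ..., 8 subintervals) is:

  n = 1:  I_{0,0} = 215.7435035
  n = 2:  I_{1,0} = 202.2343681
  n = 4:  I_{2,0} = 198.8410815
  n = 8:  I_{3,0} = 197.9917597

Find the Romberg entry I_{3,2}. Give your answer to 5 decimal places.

Richardson extrapolation on the trapezoidal column (denominator 4−1=3):
I_{2,1} = 198.8410815 + (198.8410815 − 202.2343681)/3 = 197.7099860
I_{3,1} = (4·197.9917597 − 198.8410815) / 3 = 197.7086524
I_{3,2} = (16·197.7086524 − 197.7099860) / 15 = 197.7085635

197.70856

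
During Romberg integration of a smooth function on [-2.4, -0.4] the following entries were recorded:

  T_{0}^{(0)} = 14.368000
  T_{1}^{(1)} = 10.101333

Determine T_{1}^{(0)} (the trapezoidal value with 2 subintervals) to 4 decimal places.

11.1680

From T_{1}^{(1)} = (4·T_{1}^{(0)} − T_{0}^{(0)})/3, solve for T_{1}^{(0)}:
4·T_{1}^{(0)} = 3·10.101333 + 14.368000 = 44.671999
T_{1}^{(0)} = 11.168000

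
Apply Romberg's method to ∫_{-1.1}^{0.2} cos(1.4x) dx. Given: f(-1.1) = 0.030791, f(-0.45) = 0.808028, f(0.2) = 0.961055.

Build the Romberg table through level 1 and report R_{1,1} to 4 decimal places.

0.9152

R_{0,0} (trapezoid, 1 panel, h=1.3000): 0.644700
R_{1,0} (trapezoid, 2 panels, h=0.6500): 0.847568
R_{1,1} = 0.847568 + (0.847568 − 0.644700)/3 = 0.915191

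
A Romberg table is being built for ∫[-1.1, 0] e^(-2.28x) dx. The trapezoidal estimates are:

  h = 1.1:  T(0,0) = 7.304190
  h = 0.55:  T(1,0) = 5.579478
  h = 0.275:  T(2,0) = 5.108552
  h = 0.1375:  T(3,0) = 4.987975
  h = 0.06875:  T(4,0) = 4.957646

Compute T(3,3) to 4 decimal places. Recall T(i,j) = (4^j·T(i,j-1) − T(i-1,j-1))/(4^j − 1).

4.9475

T(1,1) = (4·5.579478 − 7.304190) / 3 = 5.004574
T(2,1) = 5.108552 + (5.108552 − 5.579478)/3 = 4.951577
T(3,1) = 4.987975 + (4.987975 − 5.108552)/3 = 4.947783
T(2,2) = (16·4.951577 − 5.004574) / 15 = 4.948044
T(3,2) = (16·4.947783 − 4.951577) / 15 = 4.947530
T(3,3) = (64·4.947530 − 4.948044) / 63 = 4.947522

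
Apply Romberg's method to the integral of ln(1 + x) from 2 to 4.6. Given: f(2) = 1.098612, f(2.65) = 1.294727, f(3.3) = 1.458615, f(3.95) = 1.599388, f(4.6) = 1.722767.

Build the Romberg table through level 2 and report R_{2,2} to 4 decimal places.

R_{0,0} (trapezoid, 1 panel, h=2.6000): 3.667793
R_{1,0} (trapezoid, 2 panels, h=1.3000): 3.730096
R_{2,0} (trapezoid, 4 panels, h=0.6500): 3.746223
R_{1,1} = 3.730096 + (3.730096 − 3.667793)/3 = 3.750864
R_{2,1} = 3.746223 + (3.746223 − 3.730096)/3 = 3.751599
R_{2,2} = 3.751599 + (3.751599 − 3.750864)/15 = 3.751648

3.7516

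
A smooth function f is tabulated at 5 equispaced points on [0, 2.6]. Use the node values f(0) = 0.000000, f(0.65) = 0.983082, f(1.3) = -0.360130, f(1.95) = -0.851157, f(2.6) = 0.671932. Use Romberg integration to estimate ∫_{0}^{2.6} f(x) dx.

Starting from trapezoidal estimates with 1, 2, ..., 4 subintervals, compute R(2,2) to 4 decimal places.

0.1330

R(0,0) (trapezoid, 1 panel, h=2.6000): 0.873512
R(1,0) (trapezoid, 2 panels, h=1.3000): -0.031413
R(2,0) (trapezoid, 4 panels, h=0.6500): 0.070045
R(1,1) = -0.031413 + (-0.031413 − 0.873512)/3 = -0.333055
R(2,1) = 0.070045 + (0.070045 − (-0.031413))/3 = 0.103864
R(2,2) = 0.103864 + (0.103864 − (-0.333055))/15 = 0.132992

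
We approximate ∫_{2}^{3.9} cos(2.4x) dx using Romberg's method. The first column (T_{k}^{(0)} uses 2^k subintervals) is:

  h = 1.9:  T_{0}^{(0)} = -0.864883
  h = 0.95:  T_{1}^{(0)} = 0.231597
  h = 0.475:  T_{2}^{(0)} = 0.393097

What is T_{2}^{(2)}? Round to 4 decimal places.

T_{1}^{(1)} = (4·0.231597 − (-0.864883)) / 3 = 0.597090
T_{2}^{(1)} = (4·0.393097 − 0.231597) / 3 = 0.446930
T_{2}^{(2)} = 0.446930 + (0.446930 − 0.597090)/15 = 0.436919

0.4369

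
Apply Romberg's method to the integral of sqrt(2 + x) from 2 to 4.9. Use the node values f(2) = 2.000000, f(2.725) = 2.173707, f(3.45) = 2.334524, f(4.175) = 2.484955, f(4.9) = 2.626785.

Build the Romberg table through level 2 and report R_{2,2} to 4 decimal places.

6.7499

R_{0,0} (trapezoid, 1 panel, h=2.9000): 6.708838
R_{1,0} (trapezoid, 2 panels, h=1.4500): 6.739479
R_{2,0} (trapezoid, 4 panels, h=0.7250): 6.747269
R_{1,1} = 6.739479 + (6.739479 − 6.708838)/3 = 6.749693
R_{2,1} = 6.747269 + (6.747269 − 6.739479)/3 = 6.749866
R_{2,2} = 6.749866 + (6.749866 − 6.749693)/15 = 6.749878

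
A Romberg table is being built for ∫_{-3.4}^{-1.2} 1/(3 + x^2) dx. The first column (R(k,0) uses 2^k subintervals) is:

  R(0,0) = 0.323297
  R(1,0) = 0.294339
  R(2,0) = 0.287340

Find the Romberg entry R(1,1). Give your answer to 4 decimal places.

0.2847

R(1,1) = (4·0.294339 − 0.323297) / 3 = 0.284686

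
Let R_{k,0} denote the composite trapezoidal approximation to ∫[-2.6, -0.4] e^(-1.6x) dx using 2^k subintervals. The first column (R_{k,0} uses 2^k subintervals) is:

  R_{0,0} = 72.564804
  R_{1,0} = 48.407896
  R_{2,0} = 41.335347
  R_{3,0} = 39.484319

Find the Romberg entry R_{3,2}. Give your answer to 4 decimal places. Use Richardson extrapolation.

38.8599

Richardson extrapolation on the trapezoidal column (denominator 4−1=3):
R_{2,1} = (4·41.335347 − 48.407896) / 3 = 38.977831
R_{3,1} = 39.484319 + (39.484319 − 41.335347)/3 = 38.867310
R_{3,2} = (16·38.867310 − 38.977831) / 15 = 38.859942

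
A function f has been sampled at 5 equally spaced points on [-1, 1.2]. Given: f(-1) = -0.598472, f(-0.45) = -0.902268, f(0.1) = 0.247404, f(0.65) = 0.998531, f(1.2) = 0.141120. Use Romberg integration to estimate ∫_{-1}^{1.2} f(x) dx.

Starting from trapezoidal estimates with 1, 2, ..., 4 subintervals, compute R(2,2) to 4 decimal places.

R(0,0) (trapezoid, 1 panel, h=2.2000): -0.503087
R(1,0) (trapezoid, 2 panels, h=1.1000): 0.020601
R(2,0) (trapezoid, 4 panels, h=0.5500): 0.063245
R(1,1) = 0.020601 + (0.020601 − (-0.503087))/3 = 0.195164
R(2,1) = 0.063245 + (0.063245 − 0.020601)/3 = 0.077460
R(2,2) = 0.077460 + (0.077460 − 0.195164)/15 = 0.069613

0.0696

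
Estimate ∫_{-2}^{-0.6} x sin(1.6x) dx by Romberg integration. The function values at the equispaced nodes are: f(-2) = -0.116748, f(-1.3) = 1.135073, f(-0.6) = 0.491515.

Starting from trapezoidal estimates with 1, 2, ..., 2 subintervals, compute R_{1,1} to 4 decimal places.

1.1468

R_{0,0} (trapezoid, 1 panel, h=1.4000): 0.262337
R_{1,0} (trapezoid, 2 panels, h=0.7000): 0.925720
R_{1,1} = 0.925720 + (0.925720 − 0.262337)/3 = 1.146848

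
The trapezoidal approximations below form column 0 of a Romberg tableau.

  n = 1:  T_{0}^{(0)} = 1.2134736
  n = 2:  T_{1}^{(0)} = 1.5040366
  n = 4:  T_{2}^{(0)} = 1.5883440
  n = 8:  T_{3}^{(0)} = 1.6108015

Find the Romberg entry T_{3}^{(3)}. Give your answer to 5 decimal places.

1.61842

Richardson extrapolation on the trapezoidal column (denominator 4−1=3):
T_{1}^{(1)} = (4·1.5040366 − 1.2134736) / 3 = 1.6008909
T_{2}^{(1)} = 1.5883440 + (1.5883440 − 1.5040366)/3 = 1.6164465
T_{3}^{(1)} = 1.6108015 + (1.6108015 − 1.5883440)/3 = 1.6182873
T_{2}^{(2)} = 1.6164465 + (1.6164465 − 1.6008909)/15 = 1.6174835
T_{3}^{(2)} = (16·1.6182873 − 1.6164465) / 15 = 1.6184100
T_{3}^{(3)} = (64·1.6184100 − 1.6174835) / 63 = 1.6184247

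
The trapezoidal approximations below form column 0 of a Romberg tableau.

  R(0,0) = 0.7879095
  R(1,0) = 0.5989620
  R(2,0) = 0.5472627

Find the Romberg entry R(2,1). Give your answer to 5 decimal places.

0.53003

Richardson extrapolation on the trapezoidal column (denominator 4−1=3):
R(2,1) = 0.5472627 + (0.5472627 − 0.5989620)/3 = 0.5300296
(Column j=1 coincides with Simpson's rule on the same nodes.)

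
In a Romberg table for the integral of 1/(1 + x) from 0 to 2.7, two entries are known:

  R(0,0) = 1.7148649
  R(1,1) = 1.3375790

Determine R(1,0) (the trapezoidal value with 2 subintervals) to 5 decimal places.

1.43190

From R(1,1) = (4·R(1,0) − R(0,0))/3, solve for R(1,0):
4·R(1,0) = 3·1.3375790 + 1.7148649 = 5.7276019
R(1,0) = 1.4319005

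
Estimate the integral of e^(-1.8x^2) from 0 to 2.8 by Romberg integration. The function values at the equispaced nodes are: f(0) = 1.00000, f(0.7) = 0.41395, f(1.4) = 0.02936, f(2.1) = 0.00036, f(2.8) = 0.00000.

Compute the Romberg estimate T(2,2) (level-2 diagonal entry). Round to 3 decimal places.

0.641

T(0,0) (trapezoid, 1 panel, h=2.8000): 1.40000
T(1,0) (trapezoid, 2 panels, h=1.4000): 0.74110
T(2,0) (trapezoid, 4 panels, h=0.7000): 0.66057
T(1,1) = 0.74110 + (0.74110 − 1.40000)/3 = 0.52147
T(2,1) = 0.66057 + (0.66057 − 0.74110)/3 = 0.63373
T(2,2) = 0.63373 + (0.63373 − 0.52147)/15 = 0.64121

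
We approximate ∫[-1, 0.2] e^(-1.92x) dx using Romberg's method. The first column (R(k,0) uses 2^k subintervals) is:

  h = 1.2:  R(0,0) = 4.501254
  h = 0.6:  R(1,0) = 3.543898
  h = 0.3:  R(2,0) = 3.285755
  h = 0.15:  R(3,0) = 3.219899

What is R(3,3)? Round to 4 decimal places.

3.1978

R(1,1) = 3.543898 + (3.543898 − 4.501254)/3 = 3.224779
R(2,1) = (4·3.285755 − 3.543898) / 3 = 3.199707
R(3,1) = (4·3.219899 − 3.285755) / 3 = 3.197947
R(2,2) = 3.199707 + (3.199707 − 3.224779)/15 = 3.198036
R(3,2) = 3.197947 + (3.197947 − 3.199707)/15 = 3.197830
R(3,3) = (64·3.197830 − 3.198036) / 63 = 3.197827
(Column j=1 coincides with Simpson's rule on the same nodes.)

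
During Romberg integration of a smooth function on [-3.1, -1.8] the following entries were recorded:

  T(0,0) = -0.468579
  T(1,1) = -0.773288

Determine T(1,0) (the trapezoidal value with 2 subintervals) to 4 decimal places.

From T(1,1) = (4·T(1,0) − T(0,0))/3, solve for T(1,0):
4·T(1,0) = 3·(-0.773288) + (-0.468579) = -2.788443
T(1,0) = -0.697111

-0.6971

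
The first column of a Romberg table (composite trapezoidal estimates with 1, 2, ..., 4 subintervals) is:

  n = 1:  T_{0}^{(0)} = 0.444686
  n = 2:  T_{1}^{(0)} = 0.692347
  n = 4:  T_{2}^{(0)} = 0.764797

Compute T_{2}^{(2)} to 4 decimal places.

Richardson extrapolation on the trapezoidal column (denominator 4−1=3):
T_{1}^{(1)} = (4·0.692347 − 0.444686) / 3 = 0.774901
T_{2}^{(1)} = (4·0.764797 − 0.692347) / 3 = 0.788947
T_{2}^{(2)} = 0.788947 + (0.788947 − 0.774901)/15 = 0.789883
(Column j=1 coincides with Simpson's rule on the same nodes.)

0.7899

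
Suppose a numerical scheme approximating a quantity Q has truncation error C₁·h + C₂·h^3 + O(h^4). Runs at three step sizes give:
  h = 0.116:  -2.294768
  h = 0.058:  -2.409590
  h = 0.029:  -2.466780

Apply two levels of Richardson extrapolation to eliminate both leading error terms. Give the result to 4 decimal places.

First eliminate the h term (factor 2^1 = 2):
  B₁ = (2·(-2.409590) − (-2.294768))/1 = -2.524412
  B₂ = (2·(-2.466780) − (-2.409590))/1 = -2.523970
Then eliminate the h^3 term (factor 2^3 = 8):
  (8·(-2.523970) − (-2.524412))/7 = -2.523907

-2.5239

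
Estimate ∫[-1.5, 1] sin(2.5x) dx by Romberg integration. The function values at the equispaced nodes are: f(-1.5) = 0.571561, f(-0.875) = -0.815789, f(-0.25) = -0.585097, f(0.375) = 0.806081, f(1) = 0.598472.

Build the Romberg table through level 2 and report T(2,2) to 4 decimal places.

T(0,0) (trapezoid, 1 panel, h=2.5000): 1.462541
T(1,0) (trapezoid, 2 panels, h=1.2500): -0.000101
T(2,0) (trapezoid, 4 panels, h=0.6250): -0.006118
T(1,1) = -0.000101 + (-0.000101 − 1.462541)/3 = -0.487648
T(2,1) = -0.006118 + (-0.006118 − (-0.000101))/3 = -0.008124
T(2,2) = -0.008124 + (-0.008124 − (-0.487648))/15 = 0.023844

0.0238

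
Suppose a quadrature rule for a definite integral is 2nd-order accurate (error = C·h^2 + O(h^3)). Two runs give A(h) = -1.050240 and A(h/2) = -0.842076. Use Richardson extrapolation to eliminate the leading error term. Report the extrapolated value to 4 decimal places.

-0.7727

The leading error scales as h^2; refining by a factor of 2 reduces it by 2^2 = 4.
Extrapolated value = (4·A(h/2) − A(h)) / (4 − 1)
= (4·(-0.842076) − (-1.050240)) / 3
= -2.318064 / 3 = -0.772688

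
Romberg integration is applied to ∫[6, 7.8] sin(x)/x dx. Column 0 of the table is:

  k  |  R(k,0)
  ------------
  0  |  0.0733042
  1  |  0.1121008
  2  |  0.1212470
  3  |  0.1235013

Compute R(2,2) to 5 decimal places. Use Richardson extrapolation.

0.12425

R(1,1) = (4·0.1121008 − 0.0733042) / 3 = 0.1250330
R(2,1) = 0.1212470 + (0.1212470 − 0.1121008)/3 = 0.1242957
R(2,2) = 0.1242957 + (0.1242957 − 0.1250330)/15 = 0.1242465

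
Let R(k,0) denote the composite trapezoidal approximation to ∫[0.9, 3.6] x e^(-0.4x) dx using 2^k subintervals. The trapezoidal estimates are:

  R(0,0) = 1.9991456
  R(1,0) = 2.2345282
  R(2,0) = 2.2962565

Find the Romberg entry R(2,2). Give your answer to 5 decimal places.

Richardson extrapolation on the trapezoidal column (denominator 4−1=3):
R(1,1) = 2.2345282 + (2.2345282 − 1.9991456)/3 = 2.3129891
R(2,1) = (4·2.2962565 − 2.2345282) / 3 = 2.3168326
R(2,2) = (16·2.3168326 − 2.3129891) / 15 = 2.3170888

2.31709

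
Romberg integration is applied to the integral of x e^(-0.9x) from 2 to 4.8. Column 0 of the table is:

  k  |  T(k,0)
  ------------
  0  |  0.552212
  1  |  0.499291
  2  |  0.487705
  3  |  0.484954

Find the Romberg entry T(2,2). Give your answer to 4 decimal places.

0.4840

T(1,1) = (4·0.499291 − 0.552212) / 3 = 0.481651
T(2,1) = 0.487705 + (0.487705 − 0.499291)/3 = 0.483843
T(2,2) = (16·0.483843 − 0.481651) / 15 = 0.483989
(Column j=1 coincides with Simpson's rule on the same nodes.)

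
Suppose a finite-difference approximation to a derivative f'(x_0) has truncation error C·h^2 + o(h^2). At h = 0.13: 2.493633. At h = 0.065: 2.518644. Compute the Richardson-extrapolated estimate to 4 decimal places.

The leading error scales as h^2; refining by a factor of 2 reduces it by 2^2 = 4.
Extrapolated value = (4·A(h/2) − A(h)) / (4 − 1)
= (4·2.518644 − 2.493633) / 3
= 7.580943 / 3 = 2.526981

2.5270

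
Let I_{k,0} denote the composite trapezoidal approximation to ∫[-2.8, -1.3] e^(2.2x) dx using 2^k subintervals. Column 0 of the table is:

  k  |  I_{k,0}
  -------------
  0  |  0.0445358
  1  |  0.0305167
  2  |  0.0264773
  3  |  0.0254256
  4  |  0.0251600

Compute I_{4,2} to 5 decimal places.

I_{3,1} = (4·0.0254256 − 0.0264773) / 3 = 0.0250750
I_{4,1} = 0.0251600 + (0.0251600 − 0.0254256)/3 = 0.0250715
I_{4,2} = 0.0250715 + (0.0250715 − 0.0250750)/15 = 0.0250713

0.02507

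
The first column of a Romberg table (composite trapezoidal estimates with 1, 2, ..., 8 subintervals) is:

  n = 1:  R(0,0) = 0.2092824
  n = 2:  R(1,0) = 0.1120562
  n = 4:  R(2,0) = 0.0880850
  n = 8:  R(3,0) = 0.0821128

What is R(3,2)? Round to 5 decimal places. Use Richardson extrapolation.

0.08012

Richardson extrapolation on the trapezoidal column (denominator 4−1=3):
R(2,1) = 0.0880850 + (0.0880850 − 0.1120562)/3 = 0.0800946
R(3,1) = (4·0.0821128 − 0.0880850) / 3 = 0.0801221
R(3,2) = 0.0801221 + (0.0801221 − 0.0800946)/15 = 0.0801239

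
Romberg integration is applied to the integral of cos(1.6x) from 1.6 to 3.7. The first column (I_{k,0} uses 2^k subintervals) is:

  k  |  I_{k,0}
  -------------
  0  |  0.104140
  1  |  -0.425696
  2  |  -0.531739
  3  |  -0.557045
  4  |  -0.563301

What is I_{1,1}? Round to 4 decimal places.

I_{1,1} = (4·(-0.425696) − 0.104140) / 3 = -0.602308
(Column j=1 coincides with Simpson's rule on the same nodes.)

-0.6023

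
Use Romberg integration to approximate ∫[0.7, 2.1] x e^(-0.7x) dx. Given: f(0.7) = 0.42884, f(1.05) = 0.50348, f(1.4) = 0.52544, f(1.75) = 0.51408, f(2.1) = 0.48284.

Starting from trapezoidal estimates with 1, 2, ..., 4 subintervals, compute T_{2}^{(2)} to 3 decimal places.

T_{0}^{(0)} (trapezoid, 1 panel, h=1.4000): 0.63818
T_{1}^{(0)} (trapezoid, 2 panels, h=0.7000): 0.68690
T_{2}^{(0)} (trapezoid, 4 panels, h=0.3500): 0.69959
T_{1}^{(1)} = 0.68690 + (0.68690 − 0.63818)/3 = 0.70314
T_{2}^{(1)} = 0.69959 + (0.69959 − 0.68690)/3 = 0.70382
T_{2}^{(2)} = 0.70382 + (0.70382 − 0.70314)/15 = 0.70387

0.704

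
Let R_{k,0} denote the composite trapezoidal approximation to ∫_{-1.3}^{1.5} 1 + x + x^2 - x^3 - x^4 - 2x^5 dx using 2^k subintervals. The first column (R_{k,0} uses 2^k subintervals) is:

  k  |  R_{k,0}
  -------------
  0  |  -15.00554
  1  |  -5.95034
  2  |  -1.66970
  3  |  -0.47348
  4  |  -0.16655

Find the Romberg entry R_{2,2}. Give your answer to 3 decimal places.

-0.064

Richardson extrapolation on the trapezoidal column (denominator 4−1=3):
R_{1,1} = (4·(-5.95034) − (-15.00554)) / 3 = -2.93194
R_{2,1} = -1.66970 + (-1.66970 − (-5.95034))/3 = -0.24282
R_{2,2} = -0.24282 + (-0.24282 − (-2.93194))/15 = -0.06355
(Column j=1 coincides with Simpson's rule on the same nodes.)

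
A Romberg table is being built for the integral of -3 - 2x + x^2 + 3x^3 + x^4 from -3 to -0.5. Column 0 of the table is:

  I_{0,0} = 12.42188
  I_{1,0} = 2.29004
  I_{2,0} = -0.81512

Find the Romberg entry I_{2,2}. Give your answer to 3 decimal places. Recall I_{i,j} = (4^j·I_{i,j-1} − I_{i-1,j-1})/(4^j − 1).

-1.901

Richardson extrapolation on the trapezoidal column (denominator 4−1=3):
I_{1,1} = (4·2.29004 − 12.42188) / 3 = -1.08724
I_{2,1} = -0.81512 + (-0.81512 − 2.29004)/3 = -1.85017
I_{2,2} = -1.85017 + (-1.85017 − (-1.08724))/15 = -1.90103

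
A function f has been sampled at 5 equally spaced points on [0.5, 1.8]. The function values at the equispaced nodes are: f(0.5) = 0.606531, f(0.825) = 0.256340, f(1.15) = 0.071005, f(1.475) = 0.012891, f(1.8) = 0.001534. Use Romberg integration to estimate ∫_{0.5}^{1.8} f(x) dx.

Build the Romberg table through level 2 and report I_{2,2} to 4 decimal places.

0.1982

I_{0,0} (trapezoid, 1 panel, h=1.3000): 0.395242
I_{1,0} (trapezoid, 2 panels, h=0.6500): 0.243774
I_{2,0} (trapezoid, 4 panels, h=0.3250): 0.209387
I_{1,1} = 0.243774 + (0.243774 − 0.395242)/3 = 0.193285
I_{2,1} = 0.209387 + (0.209387 − 0.243774)/3 = 0.197925
I_{2,2} = 0.197925 + (0.197925 − 0.193285)/15 = 0.198234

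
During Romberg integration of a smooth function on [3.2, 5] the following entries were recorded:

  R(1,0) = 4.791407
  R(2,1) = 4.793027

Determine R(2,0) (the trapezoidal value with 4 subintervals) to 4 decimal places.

4.7926

From R(2,1) = (4·R(2,0) − R(1,0))/3, solve for R(2,0):
4·R(2,0) = 3·4.793027 + 4.791407 = 19.170488
R(2,0) = 4.792622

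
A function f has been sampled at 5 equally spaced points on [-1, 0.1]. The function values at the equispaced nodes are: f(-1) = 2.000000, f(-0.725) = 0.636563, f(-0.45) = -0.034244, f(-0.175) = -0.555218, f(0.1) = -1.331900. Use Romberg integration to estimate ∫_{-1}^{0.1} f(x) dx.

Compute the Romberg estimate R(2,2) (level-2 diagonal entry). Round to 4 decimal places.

R(0,0) (trapezoid, 1 panel, h=1.1000): 0.367455
R(1,0) (trapezoid, 2 panels, h=0.5500): 0.164893
R(2,0) (trapezoid, 4 panels, h=0.2750): 0.104817
R(1,1) = 0.164893 + (0.164893 − 0.367455)/3 = 0.097372
R(2,1) = 0.104817 + (0.104817 − 0.164893)/3 = 0.084792
R(2,2) = 0.084792 + (0.084792 − 0.097372)/15 = 0.083953

0.0840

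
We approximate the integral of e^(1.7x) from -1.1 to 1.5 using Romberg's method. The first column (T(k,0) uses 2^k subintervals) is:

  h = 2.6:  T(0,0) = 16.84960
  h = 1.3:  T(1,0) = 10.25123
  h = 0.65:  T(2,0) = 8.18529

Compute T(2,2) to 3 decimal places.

T(1,1) = (4·10.25123 − 16.84960) / 3 = 8.05177
T(2,1) = (4·8.18529 − 10.25123) / 3 = 7.49664
T(2,2) = (16·7.49664 − 8.05177) / 15 = 7.45963
(Column j=1 coincides with Simpson's rule on the same nodes.)

7.460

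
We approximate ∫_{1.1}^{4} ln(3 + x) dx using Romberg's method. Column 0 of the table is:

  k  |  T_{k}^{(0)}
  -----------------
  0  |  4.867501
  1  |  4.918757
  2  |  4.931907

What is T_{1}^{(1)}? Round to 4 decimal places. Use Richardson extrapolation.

4.9358

T_{1}^{(1)} = 4.918757 + (4.918757 − 4.867501)/3 = 4.935842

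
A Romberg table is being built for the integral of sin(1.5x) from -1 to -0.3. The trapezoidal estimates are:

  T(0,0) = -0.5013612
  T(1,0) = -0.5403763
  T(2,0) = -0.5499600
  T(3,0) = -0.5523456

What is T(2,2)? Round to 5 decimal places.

Richardson extrapolation on the trapezoidal column (denominator 4−1=3):
T(1,1) = -0.5403763 + (-0.5403763 − (-0.5013612))/3 = -0.5533813
T(2,1) = -0.5499600 + (-0.5499600 − (-0.5403763))/3 = -0.5531546
T(2,2) = (16·(-0.5531546) − (-0.5533813)) / 15 = -0.5531395
(Column j=1 coincides with Simpson's rule on the same nodes.)

-0.55314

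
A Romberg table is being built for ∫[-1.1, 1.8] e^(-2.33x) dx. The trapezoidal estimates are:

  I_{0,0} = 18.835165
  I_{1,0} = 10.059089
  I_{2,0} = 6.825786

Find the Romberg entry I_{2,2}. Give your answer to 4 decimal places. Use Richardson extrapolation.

5.6556

Richardson extrapolation on the trapezoidal column (denominator 4−1=3):
I_{1,1} = 10.059089 + (10.059089 − 18.835165)/3 = 7.133730
I_{2,1} = 6.825786 + (6.825786 − 10.059089)/3 = 5.748018
I_{2,2} = 5.748018 + (5.748018 − 7.133730)/15 = 5.655637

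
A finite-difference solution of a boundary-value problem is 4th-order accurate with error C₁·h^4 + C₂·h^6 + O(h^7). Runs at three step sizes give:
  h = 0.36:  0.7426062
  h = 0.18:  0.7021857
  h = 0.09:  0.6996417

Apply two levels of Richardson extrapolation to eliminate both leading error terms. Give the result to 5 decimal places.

First eliminate the h^4 term (factor 2^4 = 16):
  B₁ = (16·0.7021857 − 0.7426062)/15 = 0.6994910
  B₂ = (16·0.6996417 − 0.7021857)/15 = 0.6994721
Then eliminate the h^6 term (factor 2^6 = 64):
  (64·0.6994721 − 0.6994910)/63 = 0.6994718

0.69947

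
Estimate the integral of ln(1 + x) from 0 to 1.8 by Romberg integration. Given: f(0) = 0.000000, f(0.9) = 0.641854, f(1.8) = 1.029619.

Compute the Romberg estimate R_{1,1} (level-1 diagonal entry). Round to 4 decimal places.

1.0791

R_{0,0} (trapezoid, 1 panel, h=1.8000): 0.926657
R_{1,0} (trapezoid, 2 panels, h=0.9000): 1.040997
R_{1,1} = 1.040997 + (1.040997 − 0.926657)/3 = 1.079110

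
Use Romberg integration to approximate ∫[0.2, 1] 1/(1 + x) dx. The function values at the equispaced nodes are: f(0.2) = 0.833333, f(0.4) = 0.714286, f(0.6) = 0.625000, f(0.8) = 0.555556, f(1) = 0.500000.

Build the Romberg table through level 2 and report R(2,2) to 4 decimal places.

R(0,0) (trapezoid, 1 panel, h=0.8000): 0.533333
R(1,0) (trapezoid, 2 panels, h=0.4000): 0.516667
R(2,0) (trapezoid, 4 panels, h=0.2000): 0.512302
R(1,1) = 0.516667 + (0.516667 − 0.533333)/3 = 0.511112
R(2,1) = 0.512302 + (0.512302 − 0.516667)/3 = 0.510847
R(2,2) = 0.510847 + (0.510847 − 0.511112)/15 = 0.510829

0.5108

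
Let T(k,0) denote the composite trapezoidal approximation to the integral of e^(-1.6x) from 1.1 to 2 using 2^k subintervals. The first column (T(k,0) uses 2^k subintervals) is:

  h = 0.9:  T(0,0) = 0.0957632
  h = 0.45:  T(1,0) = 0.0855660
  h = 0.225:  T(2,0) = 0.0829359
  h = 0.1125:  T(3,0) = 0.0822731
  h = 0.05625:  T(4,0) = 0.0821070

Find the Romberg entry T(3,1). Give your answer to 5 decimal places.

Richardson extrapolation on the trapezoidal column (denominator 4−1=3):
T(3,1) = (4·0.0822731 − 0.0829359) / 3 = 0.0820522

0.08205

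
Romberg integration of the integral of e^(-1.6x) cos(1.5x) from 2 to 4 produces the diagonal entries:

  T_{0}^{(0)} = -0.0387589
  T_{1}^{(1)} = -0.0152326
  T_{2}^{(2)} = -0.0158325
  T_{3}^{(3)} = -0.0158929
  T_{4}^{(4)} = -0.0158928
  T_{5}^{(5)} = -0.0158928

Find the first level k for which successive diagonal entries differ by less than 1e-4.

k = 3

|T_{1}^{(1)} − T_{0}^{(0)}| = 0.0235263 ≥ 1e-4
|T_{2}^{(2)} − T_{1}^{(1)}| = 0.0005999 ≥ 1e-4
|T_{3}^{(3)} − T_{2}^{(2)}| = 0.0000604 < 1e-4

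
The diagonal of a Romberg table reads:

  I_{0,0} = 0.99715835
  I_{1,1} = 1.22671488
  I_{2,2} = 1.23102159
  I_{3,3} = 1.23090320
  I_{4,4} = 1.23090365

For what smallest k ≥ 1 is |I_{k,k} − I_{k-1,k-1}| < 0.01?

|I_{1,1} − I_{0,0}| = 0.22955653 ≥ 0.01
|I_{2,2} − I_{1,1}| = 0.00430671 < 0.01

k = 2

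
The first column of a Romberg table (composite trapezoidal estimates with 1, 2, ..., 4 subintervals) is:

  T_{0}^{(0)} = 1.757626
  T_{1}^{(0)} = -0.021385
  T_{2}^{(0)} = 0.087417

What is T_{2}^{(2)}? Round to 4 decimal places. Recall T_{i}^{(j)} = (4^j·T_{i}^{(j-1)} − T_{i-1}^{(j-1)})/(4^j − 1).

Richardson extrapolation on the trapezoidal column (denominator 4−1=3):
T_{1}^{(1)} = (4·(-0.021385) − 1.757626) / 3 = -0.614389
T_{2}^{(1)} = (4·0.087417 − (-0.021385)) / 3 = 0.123684
T_{2}^{(2)} = (16·0.123684 − (-0.614389)) / 15 = 0.172889

0.1729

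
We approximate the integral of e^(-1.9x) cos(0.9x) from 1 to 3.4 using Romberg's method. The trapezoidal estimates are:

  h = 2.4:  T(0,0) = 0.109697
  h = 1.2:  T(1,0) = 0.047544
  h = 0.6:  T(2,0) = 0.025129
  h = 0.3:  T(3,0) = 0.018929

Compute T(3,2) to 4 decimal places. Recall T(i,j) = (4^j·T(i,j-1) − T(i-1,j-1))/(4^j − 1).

0.0168

Richardson extrapolation on the trapezoidal column (denominator 4−1=3):
T(2,1) = 0.025129 + (0.025129 − 0.047544)/3 = 0.017657
T(3,1) = 0.018929 + (0.018929 − 0.025129)/3 = 0.016862
T(3,2) = (16·0.016862 − 0.017657) / 15 = 0.016809
(Column j=1 coincides with Simpson's rule on the same nodes.)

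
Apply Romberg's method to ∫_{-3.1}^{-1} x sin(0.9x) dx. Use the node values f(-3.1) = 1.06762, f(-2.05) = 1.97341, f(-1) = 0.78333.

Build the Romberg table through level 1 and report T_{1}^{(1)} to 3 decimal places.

3.411

T_{0}^{(0)} (trapezoid, 1 panel, h=2.1000): 1.94350
T_{1}^{(0)} (trapezoid, 2 panels, h=1.0500): 3.04383
T_{1}^{(1)} = 3.04383 + (3.04383 − 1.94350)/3 = 3.41061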